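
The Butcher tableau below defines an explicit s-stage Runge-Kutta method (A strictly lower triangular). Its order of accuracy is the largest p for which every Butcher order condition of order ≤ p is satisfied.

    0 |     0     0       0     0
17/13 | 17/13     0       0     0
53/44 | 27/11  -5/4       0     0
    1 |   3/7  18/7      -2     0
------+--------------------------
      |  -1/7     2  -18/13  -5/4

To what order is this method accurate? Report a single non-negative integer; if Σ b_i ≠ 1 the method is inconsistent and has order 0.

b = (-1/7, 2, -18/13, -5/4)
c = (0, 17/13, 53/44, 1)
Ac = (0, 0, -85/52, 1909/2002)
Σ b_i: (-1/7)·1 + 2·1 + (-18/13)·1 + (-5/4)·1 = -283/364 ≠ 1 ⇒ order 0.

0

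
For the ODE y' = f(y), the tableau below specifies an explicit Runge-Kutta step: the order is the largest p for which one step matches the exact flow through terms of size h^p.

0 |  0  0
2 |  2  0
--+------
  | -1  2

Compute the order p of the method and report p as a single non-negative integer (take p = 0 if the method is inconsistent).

b = (-1, 2)
c = (0, 2)
Σ b_i: (-1)·1 + 2·1 = 1 ✓
b·c: 2·2 = 4 ≠ 1/2 ⇒ order 1.

1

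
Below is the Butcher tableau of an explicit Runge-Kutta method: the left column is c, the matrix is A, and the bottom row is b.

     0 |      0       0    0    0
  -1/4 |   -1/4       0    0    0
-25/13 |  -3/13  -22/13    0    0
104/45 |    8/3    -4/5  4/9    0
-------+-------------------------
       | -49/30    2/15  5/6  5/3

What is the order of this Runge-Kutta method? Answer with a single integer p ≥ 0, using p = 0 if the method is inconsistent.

1

b = (-49/30, 2/15, 5/6, 5/3)
c = (0, -1/4, -25/13, 104/45)
Ac = (0, 0, 11/26, -383/585)
Σ b_i: (-49/30)·1 + 2/15·1 + 5/6·1 + 5/3·1 = 1 ✓
b·c: 2/15·(-1/4) + 5/6·(-25/13) + 5/3·104/45 = 3889/1755 ≠ 1/2 ⇒ order 1.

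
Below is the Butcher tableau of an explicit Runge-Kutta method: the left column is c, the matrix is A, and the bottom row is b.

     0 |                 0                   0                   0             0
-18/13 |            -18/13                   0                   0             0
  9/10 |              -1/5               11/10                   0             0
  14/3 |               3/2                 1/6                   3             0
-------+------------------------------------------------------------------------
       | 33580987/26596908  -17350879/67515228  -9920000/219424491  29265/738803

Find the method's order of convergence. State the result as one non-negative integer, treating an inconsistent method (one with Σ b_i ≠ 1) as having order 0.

b = (33580987/26596908, -17350879/67515228, -9920000/219424491, 29265/738803)
c = (0, -18/13, 9/10, 14/3)
Ac = (0, 0, -99/65, 321/130)
Σ b_i: 33580987/26596908·1 + (-17350879/67515228)·1 + (-9920000/219424491)·1 + 29265/738803·1 = 1 ✓
b·c: (-17350879/67515228)·(-18/13) + (-9920000/219424491)·9/10 + 29265/738803·14/3 = 1/2 ✓
b·c²: (-17350879/67515228)·324/169 + (-9920000/219424491)·81/100 + 29265/738803·196/9 = 1/3 ✓
b·Ac: (-9920000/219424491)·(-99/65) + 29265/738803·321/130 = 1/6 ✓
b·c³: (-17350879/67515228)·(-5832/2197) + (-9920000/219424491)·729/1000 + 29265/738803·2744/27 = 404100238/86439951 ≠ 1/4 ⇒ order 3.
b·(c∘Ac): (-9920000/219424491)·(-891/650) + 29265/738803·749/65 = 4979097/9604439 ≠ 1/8
b·Ac²: (-9920000/219424491)·1782/845 + 29265/738803·46467/16900 = 2607027/192088780 ≠ 1/12
b·A²c: 29265/738803·(-297/65) = -1738341/9604439 ≠ 1/24

3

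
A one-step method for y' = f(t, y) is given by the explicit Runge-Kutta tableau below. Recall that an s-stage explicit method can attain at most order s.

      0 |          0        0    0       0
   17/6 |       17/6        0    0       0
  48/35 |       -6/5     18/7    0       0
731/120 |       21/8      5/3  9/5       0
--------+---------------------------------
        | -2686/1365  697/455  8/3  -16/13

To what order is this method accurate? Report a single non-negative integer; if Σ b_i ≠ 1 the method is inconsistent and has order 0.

2

b = (-2686/1365, 697/455, 8/3, -16/13)
c = (0, 17/6, 48/35, 731/120)
Ac = (0, 0, 51/7, 22651/3150)
Σ b_i: (-2686/1365)·1 + 697/455·1 + 8/3·1 + (-16/13)·1 = 1 ✓
b·c: 697/455·17/6 + 8/3·48/35 + (-16/13)·731/120 = 1/2 ✓
b·c²: 697/455·289/36 + 8/3·2304/1225 + (-16/13)·534361/14400 = -8129071/286650 ≠ 1/3 ⇒ order 2.
b·Ac: 8/3·51/7 + (-16/13)·22651/3150 = 216592/20475 ≠ 1/6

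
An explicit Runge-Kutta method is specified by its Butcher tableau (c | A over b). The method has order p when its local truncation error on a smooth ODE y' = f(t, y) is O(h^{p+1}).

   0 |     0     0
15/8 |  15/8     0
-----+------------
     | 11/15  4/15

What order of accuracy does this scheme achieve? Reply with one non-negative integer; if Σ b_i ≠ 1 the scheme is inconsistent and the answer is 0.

2

b = (11/15, 4/15)
c = (0, 15/8)
Σ b_i: 11/15·1 + 4/15·1 = 1 ✓
b·c: 4/15·15/8 = 1/2 ✓; 2 stages ⇒ order 2.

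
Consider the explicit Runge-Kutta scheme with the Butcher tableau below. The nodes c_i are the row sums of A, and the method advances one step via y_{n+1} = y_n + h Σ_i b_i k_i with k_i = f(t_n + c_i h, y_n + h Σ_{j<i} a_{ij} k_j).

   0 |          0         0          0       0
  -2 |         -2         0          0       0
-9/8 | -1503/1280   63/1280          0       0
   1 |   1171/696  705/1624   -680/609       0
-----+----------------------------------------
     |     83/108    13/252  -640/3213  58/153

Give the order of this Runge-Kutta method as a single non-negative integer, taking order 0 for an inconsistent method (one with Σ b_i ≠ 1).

b = (83/108, 13/252, -640/3213, 58/153)
c = (0, -2, -9/8, 1)
Ac = (0, 0, -63/640, 45/116)
Σ b_i: 83/108·1 + 13/252·1 + (-640/3213)·1 + 58/153·1 = 1 ✓
b·c: 13/252·(-2) + (-640/3213)·(-9/8) + 58/153·1 = 1/2 ✓
b·c²: 13/252·4 + (-640/3213)·81/64 + 58/153·1 = 1/3 ✓
b·Ac: (-640/3213)·(-63/640) + 58/153·45/116 = 1/6 ✓
b·c³: 13/252·(-8) + (-640/3213)·(-729/512) + 58/153·1 = 1/4 ✓
b·(c∘Ac): (-640/3213)·567/5120 + 58/153·45/116 = 1/8 ✓
b·Ac²: (-640/3213)·63/320 + 58/153·75/232 = 1/12 ✓
b·A²c: 58/153·51/464 = 1/24 ✓; 4 stages ⇒ order 4.

4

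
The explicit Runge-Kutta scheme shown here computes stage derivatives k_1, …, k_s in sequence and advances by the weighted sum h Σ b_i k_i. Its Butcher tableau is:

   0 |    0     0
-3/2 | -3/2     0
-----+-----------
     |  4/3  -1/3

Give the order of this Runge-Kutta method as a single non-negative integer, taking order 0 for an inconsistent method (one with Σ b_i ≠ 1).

2

b = (4/3, -1/3)
c = (0, -3/2)
Σ b_i: 4/3·1 + (-1/3)·1 = 1 ✓
b·c: (-1/3)·(-3/2) = 1/2 ✓; 2 stages ⇒ order 2.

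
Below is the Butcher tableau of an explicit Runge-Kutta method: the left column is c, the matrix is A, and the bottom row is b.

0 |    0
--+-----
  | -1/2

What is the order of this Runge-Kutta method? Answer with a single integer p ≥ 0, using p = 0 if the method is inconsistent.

b = (-1/2)
c = (0)
Σ b_i: (-1/2)·1 = -1/2 ≠ 1 ⇒ order 0.

0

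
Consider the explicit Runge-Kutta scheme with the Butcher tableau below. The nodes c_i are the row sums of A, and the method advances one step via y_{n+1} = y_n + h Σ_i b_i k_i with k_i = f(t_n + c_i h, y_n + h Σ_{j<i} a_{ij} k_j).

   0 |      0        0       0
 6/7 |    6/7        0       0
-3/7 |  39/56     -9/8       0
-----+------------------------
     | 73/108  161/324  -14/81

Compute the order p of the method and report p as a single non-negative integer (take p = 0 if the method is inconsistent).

b = (73/108, 161/324, -14/81)
c = (0, 6/7, -3/7)
Ac = (0, 0, -27/28)
Σ b_i: 73/108·1 + 161/324·1 + (-14/81)·1 = 1 ✓
b·c: 161/324·6/7 + (-14/81)·(-3/7) = 1/2 ✓
b·c²: 161/324·36/49 + (-14/81)·9/49 = 1/3 ✓
b·Ac: (-14/81)·(-27/28) = 1/6 ✓; 3 stages ⇒ order 3.

3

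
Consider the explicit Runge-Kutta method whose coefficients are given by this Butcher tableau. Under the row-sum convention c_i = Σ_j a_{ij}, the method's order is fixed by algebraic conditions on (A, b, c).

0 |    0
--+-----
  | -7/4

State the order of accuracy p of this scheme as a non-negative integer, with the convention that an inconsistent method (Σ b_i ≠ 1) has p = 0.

0

b = (-7/4)
c = (0)
Σ b_i: (-7/4)·1 = -7/4 ≠ 1 ⇒ order 0.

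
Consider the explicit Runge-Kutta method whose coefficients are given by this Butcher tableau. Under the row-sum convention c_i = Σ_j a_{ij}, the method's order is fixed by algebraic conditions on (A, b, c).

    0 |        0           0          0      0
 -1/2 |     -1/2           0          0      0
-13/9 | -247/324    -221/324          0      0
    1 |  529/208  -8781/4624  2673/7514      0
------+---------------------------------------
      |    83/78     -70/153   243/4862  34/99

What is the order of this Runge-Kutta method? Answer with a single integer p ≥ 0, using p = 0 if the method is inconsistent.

4

b = (83/78, -70/153, 243/4862, 34/99)
c = (0, -1/2, -13/9, 1)
Ac = (0, 0, 221/648, 237/544)
Σ b_i: 83/78·1 + (-70/153)·1 + 243/4862·1 + 34/99·1 = 1 ✓
b·c: (-70/153)·(-1/2) + 243/4862·(-13/9) + 34/99·1 = 1/2 ✓
b·c²: (-70/153)·1/4 + 243/4862·169/81 + 34/99·1 = 1/3 ✓
b·Ac: 243/4862·221/648 + 34/99·237/544 = 1/6 ✓
b·c³: (-70/153)·(-1/8) + 243/4862·(-2197/729) + 34/99·1 = 1/4 ✓
b·(c∘Ac): 243/4862·(-2873/5832) + 34/99·237/544 = 1/8 ✓
b·Ac²: 243/4862·(-221/1296) + 34/99·291/1088 = 1/12 ✓
b·A²c: 34/99·33/272 = 1/24 ✓; 4 stages ⇒ order 4.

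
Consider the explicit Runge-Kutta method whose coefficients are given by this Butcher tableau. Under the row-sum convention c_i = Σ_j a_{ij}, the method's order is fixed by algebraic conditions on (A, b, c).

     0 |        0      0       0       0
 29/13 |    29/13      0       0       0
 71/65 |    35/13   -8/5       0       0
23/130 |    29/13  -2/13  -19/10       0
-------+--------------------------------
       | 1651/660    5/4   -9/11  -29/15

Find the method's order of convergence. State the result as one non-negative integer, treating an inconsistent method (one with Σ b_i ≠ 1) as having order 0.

1

b = (1651/660, 5/4, -9/11, -29/15)
c = (0, 29/13, 71/65, 23/130)
Ac = (0, 0, -232/65, -20437/8450)
Σ b_i: 1651/660·1 + 5/4·1 + (-9/11)·1 + (-29/15)·1 = 1 ✓
b·c: 5/4·29/13 + (-9/11)·71/65 + (-29/15)·23/130 = 66611/42900 ≠ 1/2 ⇒ order 1.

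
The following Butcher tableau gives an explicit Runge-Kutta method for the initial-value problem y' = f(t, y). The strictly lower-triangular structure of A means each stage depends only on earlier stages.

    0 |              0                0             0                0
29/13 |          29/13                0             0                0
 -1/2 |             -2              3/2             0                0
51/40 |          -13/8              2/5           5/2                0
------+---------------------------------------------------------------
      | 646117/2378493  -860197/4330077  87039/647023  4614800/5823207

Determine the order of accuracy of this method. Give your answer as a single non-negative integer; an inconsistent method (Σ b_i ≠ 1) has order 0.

b = (646117/2378493, -860197/4330077, 87039/647023, 4614800/5823207)
c = (0, 29/13, -1/2, 51/40)
Ac = (0, 0, 87/26, -93/260)
Σ b_i: 646117/2378493·1 + (-860197/4330077)·1 + 87039/647023·1 + 4614800/5823207·1 = 1 ✓
b·c: (-860197/4330077)·29/13 + 87039/647023·(-1/2) + 4614800/5823207·51/40 = 1/2 ✓
b·c²: (-860197/4330077)·841/169 + 87039/647023·1/4 + 4614800/5823207·2601/1600 = 1/3 ✓
b·Ac: 87039/647023·87/26 + 4614800/5823207·(-93/260) = 1/6 ✓
b·c³: (-860197/4330077)·24389/2197 + 87039/647023·(-1/8) + 4614800/5823207·132651/64000 = -32956073/56865120 ≠ 1/4 ⇒ order 3.
b·(c∘Ac): 87039/647023·(-87/52) + 4614800/5823207·(-4743/10400) = -277921/473876 ≠ 1/8
b·Ac²: 87039/647023·2523/338 + 4614800/5823207·17681/6760 = 6561331/2132442 ≠ 1/12
b·A²c: 4614800/5823207·435/52 = 167286500/25233897 ≠ 1/24

3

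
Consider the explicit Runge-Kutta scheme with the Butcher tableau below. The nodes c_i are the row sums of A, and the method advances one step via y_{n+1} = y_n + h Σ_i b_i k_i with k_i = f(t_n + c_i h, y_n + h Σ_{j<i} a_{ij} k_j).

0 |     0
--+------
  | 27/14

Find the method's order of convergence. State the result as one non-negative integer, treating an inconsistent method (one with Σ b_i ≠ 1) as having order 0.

b = (27/14)
c = (0)
Σ b_i: 27/14·1 = 27/14 ≠ 1 ⇒ order 0.

0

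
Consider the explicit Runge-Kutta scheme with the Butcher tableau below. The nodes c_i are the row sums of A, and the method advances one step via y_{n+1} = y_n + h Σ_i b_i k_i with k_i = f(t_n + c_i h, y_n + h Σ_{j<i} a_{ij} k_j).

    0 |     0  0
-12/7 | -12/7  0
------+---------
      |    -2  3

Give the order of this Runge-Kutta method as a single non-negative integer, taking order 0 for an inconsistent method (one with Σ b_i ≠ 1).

b = (-2, 3)
c = (0, -12/7)
Σ b_i: (-2)·1 + 3·1 = 1 ✓
b·c: 3·(-12/7) = -36/7 ≠ 1/2 ⇒ order 1.

1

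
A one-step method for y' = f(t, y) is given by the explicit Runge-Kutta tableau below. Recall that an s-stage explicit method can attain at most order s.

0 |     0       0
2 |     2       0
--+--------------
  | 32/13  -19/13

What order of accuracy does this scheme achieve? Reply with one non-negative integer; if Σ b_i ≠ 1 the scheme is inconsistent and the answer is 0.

1

b = (32/13, -19/13)
c = (0, 2)
Σ b_i: 32/13·1 + (-19/13)·1 = 1 ✓
b·c: (-19/13)·2 = -38/13 ≠ 1/2 ⇒ order 1.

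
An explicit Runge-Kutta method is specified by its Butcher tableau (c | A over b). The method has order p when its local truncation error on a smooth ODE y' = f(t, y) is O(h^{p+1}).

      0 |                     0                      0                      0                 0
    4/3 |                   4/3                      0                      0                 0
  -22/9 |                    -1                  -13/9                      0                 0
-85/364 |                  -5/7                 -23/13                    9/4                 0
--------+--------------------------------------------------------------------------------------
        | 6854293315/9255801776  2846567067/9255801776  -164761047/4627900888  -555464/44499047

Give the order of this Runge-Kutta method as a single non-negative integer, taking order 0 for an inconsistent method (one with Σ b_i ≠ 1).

b = (6854293315/9255801776, 2846567067/9255801776, -164761047/4627900888, -555464/44499047)
c = (0, 4/3, -22/9, -85/364)
Ac = (0, 0, -52/27, -613/78)
Σ b_i: 6854293315/9255801776·1 + 2846567067/9255801776·1 + (-164761047/4627900888)·1 + (-555464/44499047)·1 = 1 ✓
b·c: 2846567067/9255801776·4/3 + (-164761047/4627900888)·(-22/9) + (-555464/44499047)·(-85/364) = 1/2 ✓
b·c²: 2846567067/9255801776·16/9 + (-164761047/4627900888)·484/81 + (-555464/44499047)·7225/132496 = 1/3 ✓
b·Ac: (-164761047/4627900888)·(-52/27) + (-555464/44499047)·(-613/78) = 1/6 ✓
b·c³: 2846567067/9255801776·64/27 + (-164761047/4627900888)·(-10648/729) + (-555464/44499047)·(-614125/48228544) = 278507966777/222955931016 ≠ 1/4 ⇒ order 3.
b·(c∘Ac): (-164761047/4627900888)·1144/243 + (-555464/44499047)·52105/28392 = -330630556/1735462833 ≠ 1/8
b·Ac²: (-164761047/4627900888)·(-208/81) + (-555464/44499047)·1205/117 = -874922/23558319 ≠ 1/12
b·A²c: (-555464/44499047)·(-13/3) = 7221032/133497141 ≠ 1/24

3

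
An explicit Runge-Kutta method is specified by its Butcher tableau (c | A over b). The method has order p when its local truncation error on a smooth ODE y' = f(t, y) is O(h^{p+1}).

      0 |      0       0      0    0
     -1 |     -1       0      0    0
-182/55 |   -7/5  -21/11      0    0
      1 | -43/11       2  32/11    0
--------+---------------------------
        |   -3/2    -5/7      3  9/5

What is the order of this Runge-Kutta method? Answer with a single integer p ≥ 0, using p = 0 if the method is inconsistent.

b = (-3/2, -5/7, 3, 9/5)
c = (0, -1, -182/55, 1)
Ac = (0, 0, 21/11, -7034/605)
Σ b_i: (-3/2)·1 + (-5/7)·1 + 3·1 + 9/5·1 = 181/70 ≠ 1 ⇒ order 0.

0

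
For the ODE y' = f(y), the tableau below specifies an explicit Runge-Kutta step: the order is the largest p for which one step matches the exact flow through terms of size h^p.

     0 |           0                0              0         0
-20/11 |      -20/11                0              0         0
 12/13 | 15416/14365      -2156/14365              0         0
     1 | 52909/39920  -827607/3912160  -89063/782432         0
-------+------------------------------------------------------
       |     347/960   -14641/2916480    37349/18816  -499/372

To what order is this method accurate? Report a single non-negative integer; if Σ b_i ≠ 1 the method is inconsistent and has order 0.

4

b = (347/960, -14641/2916480, 37349/18816, -499/372)
c = (0, -20/11, 12/13, 1)
Ac = (0, 0, 784/2873, 279/998)
Σ b_i: 347/960·1 + (-14641/2916480)·1 + 37349/18816·1 + (-499/372)·1 = 1 ✓
b·c: (-14641/2916480)·(-20/11) + 37349/18816·12/13 + (-499/372)·1 = 1/2 ✓
b·c²: (-14641/2916480)·400/121 + 37349/18816·144/169 + (-499/372)·1 = 1/3 ✓
b·Ac: 37349/18816·784/2873 + (-499/372)·279/998 = 1/6 ✓
b·c³: (-14641/2916480)·(-8000/1331) + 37349/18816·1728/2197 + (-499/372)·1 = 1/4 ✓
b·(c∘Ac): 37349/18816·9408/37349 + (-499/372)·279/998 = 1/8 ✓
b·Ac²: 37349/18816·(-15680/31603) + (-499/372)·(-4371/5489) = 1/12 ✓
b·A²c: (-499/372)·(-31/998) = 1/24 ✓; 4 stages ⇒ order 4.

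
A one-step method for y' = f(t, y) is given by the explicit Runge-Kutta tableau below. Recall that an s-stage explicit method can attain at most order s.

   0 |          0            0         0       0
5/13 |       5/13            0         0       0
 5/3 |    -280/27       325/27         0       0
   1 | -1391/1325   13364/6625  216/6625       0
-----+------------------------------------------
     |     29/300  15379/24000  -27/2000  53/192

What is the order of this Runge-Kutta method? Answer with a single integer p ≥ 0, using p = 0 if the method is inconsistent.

4

b = (29/300, 15379/24000, -27/2000, 53/192)
c = (0, 5/13, 5/3, 1)
Ac = (0, 0, 125/27, 44/53)
Σ b_i: 29/300·1 + 15379/24000·1 + (-27/2000)·1 + 53/192·1 = 1 ✓
b·c: 15379/24000·5/13 + (-27/2000)·5/3 + 53/192·1 = 1/2 ✓
b·c²: 15379/24000·25/169 + (-27/2000)·25/9 + 53/192·1 = 1/3 ✓
b·Ac: (-27/2000)·125/27 + 53/192·44/53 = 1/6 ✓
b·c³: 15379/24000·125/2197 + (-27/2000)·125/27 + 53/192·1 = 1/4 ✓
b·(c∘Ac): (-27/2000)·625/81 + 53/192·44/53 = 1/8 ✓
b·Ac²: (-27/2000)·625/351 + 53/192·268/689 = 1/12 ✓
b·A²c: 53/192·8/53 = 1/24 ✓; 4 stages ⇒ order 4.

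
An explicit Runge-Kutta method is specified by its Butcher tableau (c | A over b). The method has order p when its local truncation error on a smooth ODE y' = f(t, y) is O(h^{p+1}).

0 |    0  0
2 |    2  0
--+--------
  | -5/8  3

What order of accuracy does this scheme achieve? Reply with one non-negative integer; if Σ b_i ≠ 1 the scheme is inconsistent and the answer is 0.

b = (-5/8, 3)
c = (0, 2)
Σ b_i: (-5/8)·1 + 3·1 = 19/8 ≠ 1 ⇒ order 0.

0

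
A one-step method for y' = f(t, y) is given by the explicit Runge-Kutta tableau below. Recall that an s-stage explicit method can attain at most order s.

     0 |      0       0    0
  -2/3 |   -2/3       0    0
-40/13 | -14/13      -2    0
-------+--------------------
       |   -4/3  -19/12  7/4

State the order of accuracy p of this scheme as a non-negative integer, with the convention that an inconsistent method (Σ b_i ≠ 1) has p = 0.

0

b = (-4/3, -19/12, 7/4)
c = (0, -2/3, -40/13)
Ac = (0, 0, 4/3)
Σ b_i: (-4/3)·1 + (-19/12)·1 + 7/4·1 = -7/6 ≠ 1 ⇒ order 0.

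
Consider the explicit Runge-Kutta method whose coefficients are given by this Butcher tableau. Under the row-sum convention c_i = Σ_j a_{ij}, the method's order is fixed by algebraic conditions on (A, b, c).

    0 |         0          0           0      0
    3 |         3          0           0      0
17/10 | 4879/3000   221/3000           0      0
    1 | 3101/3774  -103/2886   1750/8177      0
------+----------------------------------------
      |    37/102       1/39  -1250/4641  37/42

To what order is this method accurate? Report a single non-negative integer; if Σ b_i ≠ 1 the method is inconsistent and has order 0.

4

b = (37/102, 1/39, -1250/4641, 37/42)
c = (0, 3, 17/10, 1)
Ac = (0, 0, 221/1000, 19/74)
Σ b_i: 37/102·1 + 1/39·1 + (-1250/4641)·1 + 37/42·1 = 1 ✓
b·c: 1/39·3 + (-1250/4641)·17/10 + 37/42·1 = 1/2 ✓
b·c²: 1/39·9 + (-1250/4641)·289/100 + 37/42·1 = 1/3 ✓
b·Ac: (-1250/4641)·221/1000 + 37/42·19/74 = 1/6 ✓
b·c³: 1/39·27 + (-1250/4641)·4913/1000 + 37/42·1 = 1/4 ✓
b·(c∘Ac): (-1250/4641)·3757/10000 + 37/42·19/74 = 1/8 ✓
b·Ac²: (-1250/4641)·663/1000 + 37/42·11/37 = 1/12 ✓
b·A²c: 37/42·7/148 = 1/24 ✓; 4 stages ⇒ order 4.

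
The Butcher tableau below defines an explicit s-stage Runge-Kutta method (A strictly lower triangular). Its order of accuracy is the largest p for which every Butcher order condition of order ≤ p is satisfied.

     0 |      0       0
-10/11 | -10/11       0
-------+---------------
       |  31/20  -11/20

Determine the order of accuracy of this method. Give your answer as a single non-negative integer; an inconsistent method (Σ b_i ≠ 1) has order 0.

2

b = (31/20, -11/20)
c = (0, -10/11)
Σ b_i: 31/20·1 + (-11/20)·1 = 1 ✓
b·c: (-11/20)·(-10/11) = 1/2 ✓; 2 stages ⇒ order 2.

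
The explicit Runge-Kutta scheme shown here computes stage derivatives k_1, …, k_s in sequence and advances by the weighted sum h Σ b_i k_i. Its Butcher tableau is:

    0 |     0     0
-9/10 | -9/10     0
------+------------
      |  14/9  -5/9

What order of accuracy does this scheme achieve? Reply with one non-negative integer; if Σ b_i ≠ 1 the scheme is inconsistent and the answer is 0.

2

b = (14/9, -5/9)
c = (0, -9/10)
Σ b_i: 14/9·1 + (-5/9)·1 = 1 ✓
b·c: (-5/9)·(-9/10) = 1/2 ✓; 2 stages ⇒ order 2.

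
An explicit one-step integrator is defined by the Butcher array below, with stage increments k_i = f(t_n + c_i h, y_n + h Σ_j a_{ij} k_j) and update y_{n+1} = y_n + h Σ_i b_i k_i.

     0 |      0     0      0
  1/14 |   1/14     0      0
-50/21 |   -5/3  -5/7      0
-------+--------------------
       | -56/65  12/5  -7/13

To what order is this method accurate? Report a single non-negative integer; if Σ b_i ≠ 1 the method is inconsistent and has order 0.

b = (-56/65, 12/5, -7/13)
c = (0, 1/14, -50/21)
Ac = (0, 0, -5/98)
Σ b_i: (-56/65)·1 + 12/5·1 + (-7/13)·1 = 1 ✓
b·c: 12/5·1/14 + (-7/13)·(-50/21) = 1984/1365 ≠ 1/2 ⇒ order 1.

1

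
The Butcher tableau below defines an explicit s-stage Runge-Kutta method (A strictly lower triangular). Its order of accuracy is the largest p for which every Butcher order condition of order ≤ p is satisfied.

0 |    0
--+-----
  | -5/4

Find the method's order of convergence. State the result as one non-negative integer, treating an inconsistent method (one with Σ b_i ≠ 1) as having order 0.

0

b = (-5/4)
c = (0)
Σ b_i: (-5/4)·1 = -5/4 ≠ 1 ⇒ order 0.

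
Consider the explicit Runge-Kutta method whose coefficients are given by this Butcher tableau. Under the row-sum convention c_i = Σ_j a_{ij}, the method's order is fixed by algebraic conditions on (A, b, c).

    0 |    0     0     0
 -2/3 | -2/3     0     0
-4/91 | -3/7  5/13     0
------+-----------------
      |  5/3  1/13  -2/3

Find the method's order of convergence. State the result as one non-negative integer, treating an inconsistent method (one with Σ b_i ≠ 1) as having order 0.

b = (5/3, 1/13, -2/3)
c = (0, -2/3, -4/91)
Ac = (0, 0, -10/39)
Σ b_i: 5/3·1 + 1/13·1 + (-2/3)·1 = 14/13 ≠ 1 ⇒ order 0.

0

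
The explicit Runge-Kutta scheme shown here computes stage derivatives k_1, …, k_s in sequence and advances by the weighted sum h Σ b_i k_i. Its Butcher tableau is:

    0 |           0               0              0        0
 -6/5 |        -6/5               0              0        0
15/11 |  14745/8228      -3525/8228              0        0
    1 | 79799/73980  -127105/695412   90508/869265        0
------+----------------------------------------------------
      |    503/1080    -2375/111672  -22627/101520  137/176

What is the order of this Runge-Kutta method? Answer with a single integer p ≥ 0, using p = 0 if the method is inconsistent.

b = (503/1080, -2375/111672, -22627/101520, 137/176)
c = (0, -6/5, 15/11, 1)
Ac = (0, 0, 2115/4114, 99/274)
Σ b_i: 503/1080·1 + (-2375/111672)·1 + (-22627/101520)·1 + 137/176·1 = 1 ✓
b·c: (-2375/111672)·(-6/5) + (-22627/101520)·15/11 + 137/176·1 = 1/2 ✓
b·c²: (-2375/111672)·36/25 + (-22627/101520)·225/121 + 137/176·1 = 1/3 ✓
b·Ac: (-22627/101520)·2115/4114 + 137/176·99/274 = 1/6 ✓
b·c³: (-2375/111672)·(-216/125) + (-22627/101520)·3375/1331 + 137/176·1 = 1/4 ✓
b·(c∘Ac): (-22627/101520)·31725/45254 + 137/176·99/274 = 1/8 ✓
b·Ac²: (-22627/101520)·(-1269/2057) + 137/176·(-143/2055) = 1/12 ✓
b·A²c: 137/176·22/411 = 1/24 ✓; 4 stages ⇒ order 4.

4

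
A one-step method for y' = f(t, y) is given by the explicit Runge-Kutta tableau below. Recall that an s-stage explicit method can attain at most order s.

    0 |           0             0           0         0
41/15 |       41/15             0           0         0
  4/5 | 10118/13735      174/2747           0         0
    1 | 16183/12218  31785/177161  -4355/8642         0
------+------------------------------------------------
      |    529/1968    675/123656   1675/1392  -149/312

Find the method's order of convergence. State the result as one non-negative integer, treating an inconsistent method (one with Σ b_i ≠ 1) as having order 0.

4

b = (529/1968, 675/123656, 1675/1392, -149/312)
c = (0, 41/15, 4/5, 1)
Ac = (0, 0, 58/335, 13/149)
Σ b_i: 529/1968·1 + 675/123656·1 + 1675/1392·1 + (-149/312)·1 = 1 ✓
b·c: 675/123656·41/15 + 1675/1392·4/5 + (-149/312)·1 = 1/2 ✓
b·c²: 675/123656·1681/225 + 1675/1392·16/25 + (-149/312)·1 = 1/3 ✓
b·Ac: 1675/1392·58/335 + (-149/312)·13/149 = 1/6 ✓
b·c³: 675/123656·68921/3375 + 1675/1392·64/125 + (-149/312)·1 = 1/4 ✓
b·(c∘Ac): 1675/1392·232/1675 + (-149/312)·13/149 = 1/8 ✓
b·Ac²: 1675/1392·2378/5025 + (-149/312)·455/447 = 1/12 ✓
b·A²c: (-149/312)·(-13/149) = 1/24 ✓; 4 stages ⇒ order 4.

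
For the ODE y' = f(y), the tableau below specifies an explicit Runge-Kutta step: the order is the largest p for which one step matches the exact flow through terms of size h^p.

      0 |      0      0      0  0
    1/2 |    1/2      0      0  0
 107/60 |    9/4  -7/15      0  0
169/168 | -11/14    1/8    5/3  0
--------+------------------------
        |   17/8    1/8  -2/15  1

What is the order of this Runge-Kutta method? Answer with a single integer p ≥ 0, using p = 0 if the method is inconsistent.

b = (17/8, 1/8, -2/15, 1)
c = (0, 1/2, 107/60, 169/168)
Ac = (0, 0, -7/30, 437/144)
Σ b_i: 17/8·1 + 1/8·1 + (-2/15)·1 + 1·1 = 187/60 ≠ 1 ⇒ order 0.

0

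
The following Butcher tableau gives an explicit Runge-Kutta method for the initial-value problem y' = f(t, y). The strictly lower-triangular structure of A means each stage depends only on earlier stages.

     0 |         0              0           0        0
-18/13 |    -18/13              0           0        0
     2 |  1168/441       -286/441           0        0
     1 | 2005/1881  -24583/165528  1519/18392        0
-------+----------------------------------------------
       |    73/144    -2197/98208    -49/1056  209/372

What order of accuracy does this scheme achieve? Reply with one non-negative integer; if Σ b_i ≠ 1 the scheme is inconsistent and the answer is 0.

b = (73/144, -2197/98208, -49/1056, 209/372)
c = (0, -18/13, 2, 1)
Ac = (0, 0, 44/49, 155/418)
Σ b_i: 73/144·1 + (-2197/98208)·1 + (-49/1056)·1 + 209/372·1 = 1 ✓
b·c: (-2197/98208)·(-18/13) + (-49/1056)·2 + 209/372·1 = 1/2 ✓
b·c²: (-2197/98208)·324/169 + (-49/1056)·4 + 209/372·1 = 1/3 ✓
b·Ac: (-49/1056)·44/49 + 209/372·155/418 = 1/6 ✓
b·c³: (-2197/98208)·(-5832/2197) + (-49/1056)·8 + 209/372·1 = 1/4 ✓
b·(c∘Ac): (-49/1056)·88/49 + 209/372·155/418 = 1/8 ✓
b·Ac²: (-49/1056)·(-792/637) + 209/372·124/2717 = 1/12 ✓
b·A²c: 209/372·31/418 = 1/24 ✓; 4 stages ⇒ order 4.

4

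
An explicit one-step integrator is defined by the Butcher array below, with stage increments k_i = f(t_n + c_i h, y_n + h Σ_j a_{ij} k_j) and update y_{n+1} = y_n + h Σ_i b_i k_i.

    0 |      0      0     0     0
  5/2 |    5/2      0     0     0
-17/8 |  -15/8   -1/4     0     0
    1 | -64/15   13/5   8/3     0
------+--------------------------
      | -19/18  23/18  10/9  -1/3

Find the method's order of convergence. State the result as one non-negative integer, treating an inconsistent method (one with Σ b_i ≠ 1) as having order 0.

b = (-19/18, 23/18, 10/9, -1/3)
c = (0, 5/2, -17/8, 1)
Ac = (0, 0, -5/8, 5/6)
Σ b_i: (-19/18)·1 + 23/18·1 + 10/9·1 + (-1/3)·1 = 1 ✓
b·c: 23/18·5/2 + 10/9·(-17/8) + (-1/3)·1 = 1/2 ✓
b·c²: 23/18·25/4 + 10/9·289/64 + (-1/3)·1 = 3649/288 ≠ 1/3 ⇒ order 2.
b·Ac: 10/9·(-5/8) + (-1/3)·5/6 = -35/36 ≠ 1/6

2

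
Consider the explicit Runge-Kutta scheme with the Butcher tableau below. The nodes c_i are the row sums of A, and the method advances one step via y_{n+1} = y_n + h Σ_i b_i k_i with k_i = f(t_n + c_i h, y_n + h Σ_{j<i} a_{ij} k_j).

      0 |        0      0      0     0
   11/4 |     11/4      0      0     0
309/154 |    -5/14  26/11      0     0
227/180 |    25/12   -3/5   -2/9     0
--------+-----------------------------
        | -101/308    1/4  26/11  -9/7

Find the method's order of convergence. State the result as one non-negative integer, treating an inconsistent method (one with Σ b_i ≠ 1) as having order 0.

b = (-101/308, 1/4, 26/11, -9/7)
c = (0, 11/4, 309/154, 227/180)
Ac = (0, 0, 13/2, -9683/4620)
Σ b_i: (-101/308)·1 + 1/4·1 + 26/11·1 + (-9/7)·1 = 1 ✓
b·c: 1/4·11/4 + 26/11·309/154 + (-9/7)·227/180 = 258077/67760 ≠ 1/2 ⇒ order 1.

1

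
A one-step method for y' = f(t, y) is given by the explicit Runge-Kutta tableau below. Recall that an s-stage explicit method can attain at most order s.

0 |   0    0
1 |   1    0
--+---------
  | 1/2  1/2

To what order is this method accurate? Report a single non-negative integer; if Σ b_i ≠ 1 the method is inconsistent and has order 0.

2

b = (1/2, 1/2)
c = (0, 1)
Σ b_i: 1/2·1 + 1/2·1 = 1 ✓
b·c: 1/2·1 = 1/2 ✓; 2 stages ⇒ order 2.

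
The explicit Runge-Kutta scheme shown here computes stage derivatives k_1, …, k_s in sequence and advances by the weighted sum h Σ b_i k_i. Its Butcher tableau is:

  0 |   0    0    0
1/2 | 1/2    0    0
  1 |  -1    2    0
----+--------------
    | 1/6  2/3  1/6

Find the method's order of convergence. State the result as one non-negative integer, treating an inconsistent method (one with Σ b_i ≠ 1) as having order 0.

b = (1/6, 2/3, 1/6)
c = (0, 1/2, 1)
Ac = (0, 0, 1)
Σ b_i: 1/6·1 + 2/3·1 + 1/6·1 = 1 ✓
b·c: 2/3·1/2 + 1/6·1 = 1/2 ✓
b·c²: 2/3·1/4 + 1/6·1 = 1/3 ✓
b·Ac: 1/6·1 = 1/6 ✓; 3 stages ⇒ order 3.

3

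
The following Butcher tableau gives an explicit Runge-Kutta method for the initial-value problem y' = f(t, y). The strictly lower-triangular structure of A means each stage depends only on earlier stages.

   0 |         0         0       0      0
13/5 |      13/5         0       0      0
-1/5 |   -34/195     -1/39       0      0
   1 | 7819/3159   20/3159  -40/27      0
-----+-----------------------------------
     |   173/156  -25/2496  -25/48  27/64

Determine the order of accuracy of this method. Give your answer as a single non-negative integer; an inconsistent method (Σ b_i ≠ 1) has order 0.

4

b = (173/156, -25/2496, -25/48, 27/64)
c = (0, 13/5, -1/5, 1)
Ac = (0, 0, -1/15, 76/243)
Σ b_i: 173/156·1 + (-25/2496)·1 + (-25/48)·1 + 27/64·1 = 1 ✓
b·c: (-25/2496)·13/5 + (-25/48)·(-1/5) + 27/64·1 = 1/2 ✓
b·c²: (-25/2496)·169/25 + (-25/48)·1/25 + 27/64·1 = 1/3 ✓
b·Ac: (-25/48)·(-1/15) + 27/64·76/243 = 1/6 ✓
b·c³: (-25/2496)·2197/125 + (-25/48)·(-1/125) + 27/64·1 = 1/4 ✓
b·(c∘Ac): (-25/48)·1/75 + 27/64·76/243 = 1/8 ✓
b·Ac²: (-25/48)·(-13/75) + 27/64·(-4/243) = 1/12 ✓
b·A²c: 27/64·8/81 = 1/24 ✓; 4 stages ⇒ order 4.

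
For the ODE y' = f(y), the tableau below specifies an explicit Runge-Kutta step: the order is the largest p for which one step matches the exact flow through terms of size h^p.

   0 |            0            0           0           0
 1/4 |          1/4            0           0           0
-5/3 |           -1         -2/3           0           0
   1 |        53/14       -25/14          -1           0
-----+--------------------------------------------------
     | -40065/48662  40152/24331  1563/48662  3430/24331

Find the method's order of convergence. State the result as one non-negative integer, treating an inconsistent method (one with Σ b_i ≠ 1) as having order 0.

b = (-40065/48662, 40152/24331, 1563/48662, 3430/24331)
c = (0, 1/4, -5/3, 1)
Ac = (0, 0, -1/6, 205/168)
Σ b_i: (-40065/48662)·1 + 40152/24331·1 + 1563/48662·1 + 3430/24331·1 = 1 ✓
b·c: 40152/24331·1/4 + 1563/48662·(-5/3) + 3430/24331·1 = 1/2 ✓
b·c²: 40152/24331·1/16 + 1563/48662·25/9 + 3430/24331·1 = 1/3 ✓
b·Ac: 1563/48662·(-1/6) + 3430/24331·205/168 = 1/6 ✓
b·c³: 40152/24331·1/64 + 1563/48662·(-125/27) + 3430/24331·1 = 31631/1751832 ≠ 1/4 ⇒ order 3.
b·(c∘Ac): 1563/48662·5/18 + 3430/24331·205/168 = 8805/48662 ≠ 1/8
b·Ac²: 1563/48662·(-1/24) + 3430/24331·(-5825/2016) = -715907/1751832 ≠ 1/12
b·A²c: 3430/24331·1/6 = 1715/72993 ≠ 1/24

3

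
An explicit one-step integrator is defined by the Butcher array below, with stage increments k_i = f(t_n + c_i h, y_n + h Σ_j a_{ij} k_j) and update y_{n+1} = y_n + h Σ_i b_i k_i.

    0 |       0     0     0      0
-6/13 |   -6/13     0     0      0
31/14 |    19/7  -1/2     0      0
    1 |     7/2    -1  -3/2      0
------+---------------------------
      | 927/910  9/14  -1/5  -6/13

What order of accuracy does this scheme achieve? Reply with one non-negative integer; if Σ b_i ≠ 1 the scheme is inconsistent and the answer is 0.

b = (927/910, 9/14, -1/5, -6/13)
c = (0, -6/13, 31/14, 1)
Ac = (0, 0, 3/13, -1041/364)
Σ b_i: 927/910·1 + 9/14·1 + (-1/5)·1 + (-6/13)·1 = 1 ✓
b·c: 9/14·(-6/13) + (-1/5)·31/14 + (-6/13)·1 = -1093/910 ≠ 1/2 ⇒ order 1.

1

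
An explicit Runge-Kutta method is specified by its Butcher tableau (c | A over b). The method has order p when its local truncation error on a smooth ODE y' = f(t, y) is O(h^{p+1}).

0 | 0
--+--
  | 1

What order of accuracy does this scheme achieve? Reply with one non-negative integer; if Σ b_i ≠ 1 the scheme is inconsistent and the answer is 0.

b = (1)
c = (0)
Σ b_i: 1·1 = 1 ✓; 1 stage ⇒ order 1.

1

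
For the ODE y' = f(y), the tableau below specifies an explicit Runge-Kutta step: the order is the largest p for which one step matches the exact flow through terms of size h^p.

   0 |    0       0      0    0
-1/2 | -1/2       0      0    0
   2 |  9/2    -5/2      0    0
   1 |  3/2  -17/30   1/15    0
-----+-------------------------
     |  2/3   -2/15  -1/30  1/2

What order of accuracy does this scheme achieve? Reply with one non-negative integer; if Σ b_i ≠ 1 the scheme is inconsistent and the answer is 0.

b = (2/3, -2/15, -1/30, 1/2)
c = (0, -1/2, 2, 1)
Ac = (0, 0, 5/4, 5/12)
Σ b_i: 2/3·1 + (-2/15)·1 + (-1/30)·1 + 1/2·1 = 1 ✓
b·c: (-2/15)·(-1/2) + (-1/30)·2 + 1/2·1 = 1/2 ✓
b·c²: (-2/15)·1/4 + (-1/30)·4 + 1/2·1 = 1/3 ✓
b·Ac: (-1/30)·5/4 + 1/2·5/12 = 1/6 ✓
b·c³: (-2/15)·(-1/8) + (-1/30)·8 + 1/2·1 = 1/4 ✓
b·(c∘Ac): (-1/30)·5/2 + 1/2·5/12 = 1/8 ✓
b·Ac²: (-1/30)·(-5/8) + 1/2·1/8 = 1/12 ✓
b·A²c: 1/2·1/12 = 1/24 ✓; 4 stages ⇒ order 4.

4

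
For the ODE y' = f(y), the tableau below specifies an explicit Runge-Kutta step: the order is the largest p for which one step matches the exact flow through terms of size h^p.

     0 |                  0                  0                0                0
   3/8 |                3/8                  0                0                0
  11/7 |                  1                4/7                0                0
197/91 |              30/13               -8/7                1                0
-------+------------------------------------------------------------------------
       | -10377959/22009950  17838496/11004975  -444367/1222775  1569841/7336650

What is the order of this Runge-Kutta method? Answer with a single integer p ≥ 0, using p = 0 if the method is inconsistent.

3

b = (-10377959/22009950, 17838496/11004975, -444367/1222775, 1569841/7336650)
c = (0, 3/8, 11/7, 197/91)
Ac = (0, 0, 3/14, 8/7)
Σ b_i: (-10377959/22009950)·1 + 17838496/11004975·1 + (-444367/1222775)·1 + 1569841/7336650·1 = 1 ✓
b·c: 17838496/11004975·3/8 + (-444367/1222775)·11/7 + 1569841/7336650·197/91 = 1/2 ✓
b·c²: 17838496/11004975·9/64 + (-444367/1222775)·121/49 + 1569841/7336650·38809/8281 = 1/3 ✓
b·Ac: (-444367/1222775)·3/14 + 1569841/7336650·8/7 = 1/6 ✓
b·c³: 17838496/11004975·27/512 + (-444367/1222775)·1331/343 + 1569841/7336650·7645373/753571 = 31635394153/37387568400 ≠ 1/4 ⇒ order 3.
b·(c∘Ac): (-444367/1222775)·33/98 + 1569841/7336650·1576/637 = 20902957/51356550 ≠ 1/8
b·Ac²: (-444367/1222775)·9/112 + 1569841/7336650·905/392 = 95480053/205426200 ≠ 1/12
b·A²c: 1569841/7336650·3/14 = 224263/4891100 ≠ 1/24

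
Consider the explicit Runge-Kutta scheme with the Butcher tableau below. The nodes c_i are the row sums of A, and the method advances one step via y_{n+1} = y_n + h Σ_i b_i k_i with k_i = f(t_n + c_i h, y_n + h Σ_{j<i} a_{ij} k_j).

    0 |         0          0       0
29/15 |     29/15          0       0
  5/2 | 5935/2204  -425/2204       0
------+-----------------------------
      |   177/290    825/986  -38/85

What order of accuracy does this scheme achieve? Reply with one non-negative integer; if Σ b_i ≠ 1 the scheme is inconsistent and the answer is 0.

b = (177/290, 825/986, -38/85)
c = (0, 29/15, 5/2)
Ac = (0, 0, -85/228)
Σ b_i: 177/290·1 + 825/986·1 + (-38/85)·1 = 1 ✓
b·c: 825/986·29/15 + (-38/85)·5/2 = 1/2 ✓
b·c²: 825/986·841/225 + (-38/85)·25/4 = 1/3 ✓
b·Ac: (-38/85)·(-85/228) = 1/6 ✓; 3 stages ⇒ order 3.

3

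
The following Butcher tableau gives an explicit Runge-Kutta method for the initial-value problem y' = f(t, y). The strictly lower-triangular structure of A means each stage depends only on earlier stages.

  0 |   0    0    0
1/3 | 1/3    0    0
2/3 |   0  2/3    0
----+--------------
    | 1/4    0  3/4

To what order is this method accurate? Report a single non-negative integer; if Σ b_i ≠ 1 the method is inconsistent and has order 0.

3

b = (1/4, 0, 3/4)
c = (0, 1/3, 2/3)
Ac = (0, 0, 2/9)
Σ b_i: 1/4·1 + 3/4·1 = 1 ✓
b·c: 3/4·2/3 = 1/2 ✓
b·c²: 3/4·4/9 = 1/3 ✓
b·Ac: 3/4·2/9 = 1/6 ✓; 3 stages ⇒ order 3.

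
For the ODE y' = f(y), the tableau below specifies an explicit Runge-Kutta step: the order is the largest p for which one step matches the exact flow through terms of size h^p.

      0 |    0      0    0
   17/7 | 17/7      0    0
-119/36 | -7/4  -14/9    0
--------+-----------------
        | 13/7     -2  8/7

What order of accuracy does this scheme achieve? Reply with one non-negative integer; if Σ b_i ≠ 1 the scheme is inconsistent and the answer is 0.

b = (13/7, -2, 8/7)
c = (0, 17/7, -119/36)
Ac = (0, 0, -34/9)
Σ b_i: 13/7·1 + (-2)·1 + 8/7·1 = 1 ✓
b·c: (-2)·17/7 + 8/7·(-119/36) = -544/63 ≠ 1/2 ⇒ order 1.

1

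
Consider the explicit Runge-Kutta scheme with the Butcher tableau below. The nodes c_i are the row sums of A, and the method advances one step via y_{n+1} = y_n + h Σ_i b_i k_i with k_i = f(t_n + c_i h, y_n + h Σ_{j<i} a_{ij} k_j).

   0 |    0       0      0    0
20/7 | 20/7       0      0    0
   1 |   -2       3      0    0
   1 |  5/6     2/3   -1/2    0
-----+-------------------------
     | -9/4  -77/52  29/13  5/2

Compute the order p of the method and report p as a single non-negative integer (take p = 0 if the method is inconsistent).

b = (-9/4, -77/52, 29/13, 5/2)
c = (0, 20/7, 1, 1)
Ac = (0, 0, 60/7, 59/42)
Σ b_i: (-9/4)·1 + (-77/52)·1 + 29/13·1 + 5/2·1 = 1 ✓
b·c: (-77/52)·20/7 + 29/13·1 + 5/2·1 = 1/2 ✓
b·c²: (-77/52)·400/49 + 29/13·1 + 5/2·1 = -103/14 ≠ 1/3 ⇒ order 2.
b·Ac: 29/13·60/7 + 5/2·59/42 = 24715/1092 ≠ 1/6

2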